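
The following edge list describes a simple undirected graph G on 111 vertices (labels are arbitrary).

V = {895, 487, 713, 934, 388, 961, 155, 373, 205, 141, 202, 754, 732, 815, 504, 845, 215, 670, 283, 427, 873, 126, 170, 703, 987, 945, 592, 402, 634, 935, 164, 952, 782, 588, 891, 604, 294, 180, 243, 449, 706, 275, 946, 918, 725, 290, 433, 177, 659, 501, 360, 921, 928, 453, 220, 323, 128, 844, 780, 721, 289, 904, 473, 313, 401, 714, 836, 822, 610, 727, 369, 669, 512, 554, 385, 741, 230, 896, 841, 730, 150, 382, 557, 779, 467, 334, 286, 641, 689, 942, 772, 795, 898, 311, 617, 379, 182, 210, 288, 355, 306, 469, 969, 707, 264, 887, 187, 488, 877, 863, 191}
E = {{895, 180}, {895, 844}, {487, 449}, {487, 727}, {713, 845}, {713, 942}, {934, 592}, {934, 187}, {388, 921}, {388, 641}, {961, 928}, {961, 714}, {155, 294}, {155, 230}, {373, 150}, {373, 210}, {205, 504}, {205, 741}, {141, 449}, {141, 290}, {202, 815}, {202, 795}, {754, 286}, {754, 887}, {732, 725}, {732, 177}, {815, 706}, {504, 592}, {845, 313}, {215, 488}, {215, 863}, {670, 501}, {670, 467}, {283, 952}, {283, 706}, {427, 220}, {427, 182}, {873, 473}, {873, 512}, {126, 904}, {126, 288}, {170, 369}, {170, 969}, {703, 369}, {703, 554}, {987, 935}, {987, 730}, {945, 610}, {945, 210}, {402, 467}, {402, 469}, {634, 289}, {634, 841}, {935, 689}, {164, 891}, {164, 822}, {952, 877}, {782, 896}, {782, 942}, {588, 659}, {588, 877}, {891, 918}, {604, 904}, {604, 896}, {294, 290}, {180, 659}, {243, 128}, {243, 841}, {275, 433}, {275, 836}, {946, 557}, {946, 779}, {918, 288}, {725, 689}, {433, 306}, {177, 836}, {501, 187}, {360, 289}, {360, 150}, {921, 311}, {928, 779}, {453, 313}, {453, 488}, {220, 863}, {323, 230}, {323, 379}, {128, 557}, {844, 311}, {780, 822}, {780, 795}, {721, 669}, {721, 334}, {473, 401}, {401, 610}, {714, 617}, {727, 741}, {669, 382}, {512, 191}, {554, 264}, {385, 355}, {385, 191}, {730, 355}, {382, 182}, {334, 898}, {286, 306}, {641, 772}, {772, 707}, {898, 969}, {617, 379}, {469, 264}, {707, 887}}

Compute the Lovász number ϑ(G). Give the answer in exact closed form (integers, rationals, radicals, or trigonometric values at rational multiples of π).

N(210) = {373, 945}, |N(210)| = 2.
deg(243) = 2; N(243) = {128, 841}.
N(898) = {334, 969}, |N(898)| = 2.
deg(283) = 2; N(283) = {952, 706}.
111-vertex 2-regular graph: the odd cycle C_{111}.
The 56 distinct eigenvalues: [2.0, 1.9968, 1.9872, 1.97123, 1.94895, 1.92043, 1.88575, 1.84504, 1.79841, 1.74603, 1.68805, 1.62466, 1.55607, 1.4825, 1.40417, 1.32135, 1.23429, 1.14329, 1.04861, 0.95058, 0.84951, 0.74571, 0.63953, 0.53129, 0.42136, 0.31007, 0.19779, 0.08488, -0.0283, -0.1414, -0.25404, -0.36586, -0.47652, -0.58565, -0.6929, -0.79793, -0.90041, -1.0, -1.09639, -1.18927, -1.27833, -1.36331, -1.44391, -1.51989, -1.591, -1.65702, -1.71773, -1.77293, -1.82246, -1.86614, -1.90385, -1.93547, -1.96088, -1.98001, -1.99279, -1.9992].
λ_max=2, λ_min=-2*cos(pi/111); ϑ = −111·λ_min/(λ_max−λ_min) = 111*cos(pi/111)/(cos(pi/111) + 1).
≈ 55.48888 (to 5 d.p.).
55 ≤ 111*cos(pi/111)/(cos(pi/111) + 1) ≤ 56: both strict.

111*cos(pi/111)/(cos(pi/111) + 1)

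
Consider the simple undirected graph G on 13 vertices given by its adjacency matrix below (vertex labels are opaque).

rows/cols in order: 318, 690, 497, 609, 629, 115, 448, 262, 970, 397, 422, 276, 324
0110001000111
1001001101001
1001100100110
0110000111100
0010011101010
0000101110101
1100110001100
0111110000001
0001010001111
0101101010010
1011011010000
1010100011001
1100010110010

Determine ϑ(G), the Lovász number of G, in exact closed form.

sqrt(13)

deg(262) = 6; N(262) = {690, 497, 609, 629, 115, 324}.
N(422) = {318, 497, 609, 115, 448, 970}, |N(422)| = 6.
deg(497) = 6; N(497) = {318, 609, 629, 262, 422, 276}.
Vertex 397 has 6 neighbors: 690, 609, 629, 448, 970, 276.
6-regular, N=13; strongly regular (13,6,2,3).
A has 3 distinct eigenvalues ≈ [6.0, 1.3028, -2.3028].
Lovász: ϑ = −13(-sqrt(13)/2 - 1/2)/(6+-(-sqrt(13)/2 - 1/2)) = sqrt(13).
≈ 3.605551275 (to 9 d.p.).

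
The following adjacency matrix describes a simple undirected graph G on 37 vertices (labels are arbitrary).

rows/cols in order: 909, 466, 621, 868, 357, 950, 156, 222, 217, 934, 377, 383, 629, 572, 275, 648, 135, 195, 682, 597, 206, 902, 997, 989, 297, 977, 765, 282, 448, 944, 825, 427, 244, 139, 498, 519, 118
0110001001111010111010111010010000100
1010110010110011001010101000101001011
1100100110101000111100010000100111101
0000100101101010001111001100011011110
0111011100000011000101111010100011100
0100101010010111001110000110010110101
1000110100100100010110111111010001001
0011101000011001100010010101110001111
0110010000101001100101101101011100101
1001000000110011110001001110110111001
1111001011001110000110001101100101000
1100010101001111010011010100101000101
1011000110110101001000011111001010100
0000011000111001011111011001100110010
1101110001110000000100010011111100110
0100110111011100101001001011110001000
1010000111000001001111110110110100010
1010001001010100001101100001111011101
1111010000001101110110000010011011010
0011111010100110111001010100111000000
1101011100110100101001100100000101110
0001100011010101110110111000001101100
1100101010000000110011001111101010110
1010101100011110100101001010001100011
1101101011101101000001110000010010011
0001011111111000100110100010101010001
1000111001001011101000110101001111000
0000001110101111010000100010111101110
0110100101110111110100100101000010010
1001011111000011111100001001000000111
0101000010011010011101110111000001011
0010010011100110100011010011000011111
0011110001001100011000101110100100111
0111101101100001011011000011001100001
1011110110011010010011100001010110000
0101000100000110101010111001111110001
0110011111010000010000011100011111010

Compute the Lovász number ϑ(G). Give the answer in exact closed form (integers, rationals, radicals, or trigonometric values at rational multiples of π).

sqrt(37)

Vertex 989 has 18 neighbors: 909, 621, 357, 156, 222, 383, 629, 572, 275, 135, 597, 902, 297, 765, 825, 427, 519, 118.
deg(217) = 18; N(217) = {466, 621, 950, 377, 629, 648, 135, 597, 902, 997, 297, 977, 282, 944, 825, 427, 498, 118}.
Vertex 902 has 18 neighbors: 868, 357, 217, 934, 383, 572, 648, 135, 195, 597, 206, 997, 989, 297, 825, 427, 139, 498.
deg(135) = 18; N(135) = {909, 621, 222, 217, 934, 648, 682, 597, 206, 902, 997, 989, 977, 765, 448, 944, 427, 519}.
18-regular, N=37; Paley(37): SR with (k,λ,μ)=(18,8,9).
A has 3 distinct eigenvalues ≈ [18.0, 2.541, -3.541].
−37·(-sqrt(37)/2 - 1/2) / ((18)−(-sqrt(37)/2 - 1/2)) = sqrt(37) = ϑ(G).
Numerically 6.0827625.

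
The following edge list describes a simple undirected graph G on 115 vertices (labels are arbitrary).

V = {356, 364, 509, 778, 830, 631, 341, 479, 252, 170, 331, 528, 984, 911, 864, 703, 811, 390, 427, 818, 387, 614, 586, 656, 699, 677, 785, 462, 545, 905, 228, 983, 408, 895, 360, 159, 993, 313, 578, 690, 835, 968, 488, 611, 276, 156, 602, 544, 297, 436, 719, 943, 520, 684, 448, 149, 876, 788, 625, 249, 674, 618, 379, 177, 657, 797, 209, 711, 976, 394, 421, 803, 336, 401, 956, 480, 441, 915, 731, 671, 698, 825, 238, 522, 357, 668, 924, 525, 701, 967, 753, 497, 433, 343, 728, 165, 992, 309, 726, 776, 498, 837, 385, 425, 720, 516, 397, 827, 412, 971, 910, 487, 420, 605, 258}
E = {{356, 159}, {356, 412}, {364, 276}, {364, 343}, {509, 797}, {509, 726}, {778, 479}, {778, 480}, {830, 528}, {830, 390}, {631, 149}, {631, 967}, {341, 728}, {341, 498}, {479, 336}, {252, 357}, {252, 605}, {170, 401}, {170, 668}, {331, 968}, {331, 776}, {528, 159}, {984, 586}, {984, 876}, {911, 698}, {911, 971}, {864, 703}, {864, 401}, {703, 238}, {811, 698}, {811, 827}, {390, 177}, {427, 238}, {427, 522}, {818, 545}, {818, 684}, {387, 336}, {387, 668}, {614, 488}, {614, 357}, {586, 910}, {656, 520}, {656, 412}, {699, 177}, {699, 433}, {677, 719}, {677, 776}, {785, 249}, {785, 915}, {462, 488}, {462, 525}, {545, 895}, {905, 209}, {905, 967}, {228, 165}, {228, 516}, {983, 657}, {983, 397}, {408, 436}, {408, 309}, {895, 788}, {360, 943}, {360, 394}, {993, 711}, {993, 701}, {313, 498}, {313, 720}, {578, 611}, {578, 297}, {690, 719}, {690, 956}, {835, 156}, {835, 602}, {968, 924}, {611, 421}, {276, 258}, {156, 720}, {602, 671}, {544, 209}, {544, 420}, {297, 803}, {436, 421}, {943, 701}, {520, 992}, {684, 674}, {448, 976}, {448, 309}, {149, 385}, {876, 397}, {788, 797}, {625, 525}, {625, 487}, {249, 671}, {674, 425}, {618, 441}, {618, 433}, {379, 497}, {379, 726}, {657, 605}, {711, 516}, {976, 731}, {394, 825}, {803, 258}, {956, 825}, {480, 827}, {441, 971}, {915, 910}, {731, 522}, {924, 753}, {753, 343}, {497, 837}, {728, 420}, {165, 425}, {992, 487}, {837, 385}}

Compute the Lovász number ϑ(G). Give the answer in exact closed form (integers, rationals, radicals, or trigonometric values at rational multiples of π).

115*cos(pi/115)/(cos(pi/115) + 1)

N(968) = {331, 924}, |N(968)| = 2.
deg(993) = 2; N(993) = {711, 701}.
N(343) = {364, 753}, |N(343)| = 2.
N(408) = {436, 309}, |N(408)| = 2.
115-vertex 2-regular graph: this is C_{115}, the 115-cycle.
A has 58 distinct eigenvalues ≈ [2.0, 1.99702, 1.98807, 1.97319, 1.95243, 1.92583, 1.89349, 1.8555, 1.81197, 1.76304, 1.70884, 1.64954, 1.58532, 1.51637, 1.44289, 1.36511, 1.28325, 1.19756, 1.1083, 1.01573, 0.92013, 0.82178, 0.72098, 0.61803, 0.51324, 0.40691, 0.29937, 0.19094, 0.08193, -0.02732, -0.13648, -0.24524, -0.35327, -0.46025, -0.56585, -0.66976, -0.77167, -0.87128, -0.96829, -1.06241, -1.15336, -1.24087, -1.32467, -1.40452, -1.48018, -1.55142, -1.61803, -1.67982, -1.73659, -1.78817, -1.83442, -1.8752, -1.91038, -1.93985, -1.96354, -1.98137, -1.99329, -1.99925].
Lovász: ϑ = −115(-2*cos(pi/115))/(2+-(-1)*2*cos(pi/115)) = 115*cos(pi/115)/(cos(pi/115) + 1).
≈ 57.4892708 (to 7 d.p.).
57 ≤ 115*cos(pi/115)/(cos(pi/115) + 1) ≤ 58: both strict.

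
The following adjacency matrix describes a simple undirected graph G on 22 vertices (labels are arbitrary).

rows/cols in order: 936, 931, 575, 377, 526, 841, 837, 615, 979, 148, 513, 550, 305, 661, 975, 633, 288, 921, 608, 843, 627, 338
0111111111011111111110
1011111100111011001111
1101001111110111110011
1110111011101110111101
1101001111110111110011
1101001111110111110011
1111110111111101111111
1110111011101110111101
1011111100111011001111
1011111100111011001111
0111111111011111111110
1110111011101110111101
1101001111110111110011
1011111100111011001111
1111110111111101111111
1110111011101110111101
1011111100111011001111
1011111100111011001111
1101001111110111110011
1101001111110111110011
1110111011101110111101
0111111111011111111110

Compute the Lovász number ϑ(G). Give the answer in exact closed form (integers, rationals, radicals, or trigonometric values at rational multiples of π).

N(841) = {936, 931, 377, 837, 615, 979, 148, 513, 550, 661, 975, 633, 288, 921, 627, 338}, |N(841)| = 16.
deg(526) = 16; N(526) = {936, 931, 377, 837, 615, 979, 148, 513, 550, 661, 975, 633, 288, 921, 627, 338}.
N(936) = {931, 575, 377, 526, 841, 837, 615, 979, 148, 550, 305, 661, 975, 633, 288, 921, 608, 843, 627}, |N(936)| = 19.
deg(615) = 17; N(615) = {936, 931, 575, 526, 841, 837, 979, 148, 513, 305, 661, 975, 288, 921, 608, 843, 338}.
Complete multipartite on [6, 6, 5, 3, 2]: sandwich collapses at ϑ=6.
= 6.00000… (decimal).
α=6, χ(Ḡ)=6; ϑ=6 lies between (collapsed).

6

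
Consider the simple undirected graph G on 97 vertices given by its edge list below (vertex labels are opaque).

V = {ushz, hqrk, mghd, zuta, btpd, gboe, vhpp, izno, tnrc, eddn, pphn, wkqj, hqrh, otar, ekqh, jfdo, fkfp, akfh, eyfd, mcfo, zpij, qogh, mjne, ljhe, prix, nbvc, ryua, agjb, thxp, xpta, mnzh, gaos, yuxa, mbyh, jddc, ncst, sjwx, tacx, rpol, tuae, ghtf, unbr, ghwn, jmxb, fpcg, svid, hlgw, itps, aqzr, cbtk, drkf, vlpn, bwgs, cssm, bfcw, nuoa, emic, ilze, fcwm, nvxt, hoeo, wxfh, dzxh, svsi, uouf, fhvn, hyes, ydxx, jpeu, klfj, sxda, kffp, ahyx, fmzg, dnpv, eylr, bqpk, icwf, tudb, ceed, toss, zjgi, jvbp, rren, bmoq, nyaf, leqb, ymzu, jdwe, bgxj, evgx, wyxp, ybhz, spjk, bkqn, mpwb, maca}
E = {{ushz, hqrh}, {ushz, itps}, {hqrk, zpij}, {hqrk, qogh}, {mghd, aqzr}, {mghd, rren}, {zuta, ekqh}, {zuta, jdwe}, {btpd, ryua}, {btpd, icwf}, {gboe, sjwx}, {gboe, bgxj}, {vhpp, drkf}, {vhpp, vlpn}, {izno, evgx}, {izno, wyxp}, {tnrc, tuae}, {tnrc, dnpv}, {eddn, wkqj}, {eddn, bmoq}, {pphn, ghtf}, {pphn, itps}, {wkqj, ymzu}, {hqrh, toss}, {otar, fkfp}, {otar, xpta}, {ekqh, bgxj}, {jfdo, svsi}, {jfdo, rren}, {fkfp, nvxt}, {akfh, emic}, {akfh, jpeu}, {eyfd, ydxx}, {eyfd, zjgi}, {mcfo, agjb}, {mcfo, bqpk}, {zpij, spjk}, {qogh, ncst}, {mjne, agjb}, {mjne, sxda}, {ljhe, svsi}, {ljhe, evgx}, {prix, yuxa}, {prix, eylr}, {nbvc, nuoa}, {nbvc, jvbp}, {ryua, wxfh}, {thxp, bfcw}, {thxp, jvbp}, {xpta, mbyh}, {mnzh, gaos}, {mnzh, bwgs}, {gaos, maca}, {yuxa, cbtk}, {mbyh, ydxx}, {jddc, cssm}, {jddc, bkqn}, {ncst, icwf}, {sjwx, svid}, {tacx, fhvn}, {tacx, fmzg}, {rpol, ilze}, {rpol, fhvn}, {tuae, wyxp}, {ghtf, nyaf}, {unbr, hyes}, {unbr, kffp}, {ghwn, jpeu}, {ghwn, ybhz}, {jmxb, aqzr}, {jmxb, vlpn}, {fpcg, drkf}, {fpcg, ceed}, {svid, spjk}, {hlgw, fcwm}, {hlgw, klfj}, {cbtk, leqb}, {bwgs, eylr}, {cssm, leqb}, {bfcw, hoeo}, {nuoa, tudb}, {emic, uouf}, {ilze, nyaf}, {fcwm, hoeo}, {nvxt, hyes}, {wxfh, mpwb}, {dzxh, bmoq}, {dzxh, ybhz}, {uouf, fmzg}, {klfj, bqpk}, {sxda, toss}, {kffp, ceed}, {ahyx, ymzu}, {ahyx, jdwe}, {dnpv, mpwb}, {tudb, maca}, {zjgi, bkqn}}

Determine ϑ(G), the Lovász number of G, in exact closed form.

Vertex toss has 2 neighbors: hqrh, sxda.
Vertex agjb has 2 neighbors: mcfo, mjne.
deg(jfdo) = 2; N(jfdo) = {svsi, rren}.
N(otar) = {fkfp, xpta}, |N(otar)| = 2.
G on 97 vertices is 2-regular; a single 97-cycle (edge-transitive).
spec(A) ≈ [2.0, 1.9958, 1.9832, 1.9624, 1.9332, 1.896, 1.8508, 1.7979, 1.7374, 1.6697, 1.5949, 1.5134, 1.4256, 1.3318, 1.2325, 1.1279, 1.0186, 0.9051, 0.7878, 0.6671, 0.5437, 0.4179, 0.2905, 0.1618, 0.0324, -0.0971, -0.2262, -0.3544, -0.481, -0.6057, -0.7278, -0.8469, -0.9624, -1.0738, -1.1808, -1.2828, -1.3794, -1.4703, -1.555, -1.6331, -1.7044, -1.7686, -1.8253, -1.8744, -1.9156, -1.9488, -1.9738, -1.9906, -1.999] (distinct, 4 d.p.).
Lovász: ϑ = −97(-2*cos(pi/97))/(2+-(-1)*2*cos(pi/97)) = 97*cos(pi/97)/(cos(pi/97) + 1).
ϑ(G) ≈ 48.487279.
Sandwich: α(G)=48 ≤ ϑ(G)=97*cos(pi/97)/(cos(pi/97) + 1) ≤ χ(Ḡ)=49 (both strict).

97*cos(pi/97)/(cos(pi/97) + 1)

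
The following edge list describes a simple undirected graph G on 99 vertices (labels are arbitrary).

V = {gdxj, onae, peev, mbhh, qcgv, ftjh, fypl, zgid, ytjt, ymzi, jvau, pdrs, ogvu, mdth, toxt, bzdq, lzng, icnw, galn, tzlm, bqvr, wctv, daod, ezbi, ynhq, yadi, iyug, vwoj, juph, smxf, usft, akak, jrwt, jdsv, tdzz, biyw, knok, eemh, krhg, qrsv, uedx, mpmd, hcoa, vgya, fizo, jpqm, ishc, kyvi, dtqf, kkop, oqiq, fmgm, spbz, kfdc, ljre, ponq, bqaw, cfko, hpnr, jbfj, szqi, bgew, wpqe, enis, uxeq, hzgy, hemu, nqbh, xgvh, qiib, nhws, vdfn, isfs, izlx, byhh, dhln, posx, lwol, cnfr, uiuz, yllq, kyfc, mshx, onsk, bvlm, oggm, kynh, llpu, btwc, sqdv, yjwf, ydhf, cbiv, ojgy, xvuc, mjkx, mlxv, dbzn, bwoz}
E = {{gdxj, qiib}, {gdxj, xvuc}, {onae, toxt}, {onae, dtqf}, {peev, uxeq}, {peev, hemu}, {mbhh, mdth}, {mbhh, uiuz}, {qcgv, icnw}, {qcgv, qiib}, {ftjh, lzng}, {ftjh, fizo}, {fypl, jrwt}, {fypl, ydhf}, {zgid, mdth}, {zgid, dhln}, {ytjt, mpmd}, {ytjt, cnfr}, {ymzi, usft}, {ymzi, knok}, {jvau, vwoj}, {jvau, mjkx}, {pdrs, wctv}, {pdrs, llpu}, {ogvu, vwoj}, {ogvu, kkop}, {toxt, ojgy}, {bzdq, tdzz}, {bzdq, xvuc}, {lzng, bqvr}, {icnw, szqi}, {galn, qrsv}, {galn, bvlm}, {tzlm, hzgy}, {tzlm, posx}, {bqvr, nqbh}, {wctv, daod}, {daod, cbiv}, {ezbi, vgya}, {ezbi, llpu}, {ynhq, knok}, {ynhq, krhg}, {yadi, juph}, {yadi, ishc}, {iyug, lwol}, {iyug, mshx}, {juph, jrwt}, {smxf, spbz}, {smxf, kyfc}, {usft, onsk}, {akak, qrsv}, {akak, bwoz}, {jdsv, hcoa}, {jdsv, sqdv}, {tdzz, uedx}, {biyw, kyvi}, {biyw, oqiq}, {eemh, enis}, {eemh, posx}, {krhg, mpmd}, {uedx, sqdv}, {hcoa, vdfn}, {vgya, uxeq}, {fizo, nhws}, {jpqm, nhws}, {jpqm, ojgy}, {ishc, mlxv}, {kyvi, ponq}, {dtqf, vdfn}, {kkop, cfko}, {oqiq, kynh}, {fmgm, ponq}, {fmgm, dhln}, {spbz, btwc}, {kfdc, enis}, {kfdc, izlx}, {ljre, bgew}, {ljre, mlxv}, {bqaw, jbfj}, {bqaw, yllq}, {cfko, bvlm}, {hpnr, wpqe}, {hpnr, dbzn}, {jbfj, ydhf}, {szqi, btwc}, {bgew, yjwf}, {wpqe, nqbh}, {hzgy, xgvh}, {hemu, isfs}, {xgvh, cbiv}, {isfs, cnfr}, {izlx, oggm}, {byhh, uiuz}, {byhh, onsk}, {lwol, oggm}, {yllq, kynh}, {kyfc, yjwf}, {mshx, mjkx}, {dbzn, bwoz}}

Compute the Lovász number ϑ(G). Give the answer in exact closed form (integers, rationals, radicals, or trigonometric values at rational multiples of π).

Vertex pdrs has 2 neighbors: wctv, llpu.
Vertex galn has 2 neighbors: qrsv, bvlm.
deg(ishc) = 2; N(ishc) = {yadi, mlxv}.
N(uiuz) = {mbhh, byhh}, |N(uiuz)| = 2.
99-vertex 2-regular graph: a single 99-cycle (edge-transitive).
spec(A) ≈ [2.0, 1.996, 1.9839, 1.9639, 1.9359, 1.9001, 1.8567, 1.8059, 1.7477, 1.6825, 1.6105, 1.5321, 1.4475, 1.357, 1.2611, 1.1601, 1.0545, 0.9445, 0.8308, 0.7138, 0.5938, 0.4715, 0.3473, 0.2217, 0.0952, -0.0317, -0.1585, -0.2846, -0.4096, -0.5329, -0.6541, -0.7727, -0.8881, -1.0, -1.1078, -1.2112, -1.3097, -1.4029, -1.4905, -1.5721, -1.6474, -1.716, -1.7777, -1.8322, -1.8794, -1.919, -1.9509, -1.9749, -1.9909, -1.999] (distinct, 4 d.p.).
λ_max=2, λ_min=-2*cos(pi/99); ϑ = −99·λ_min/(λ_max−λ_min) = 99*cos(pi/99)/(cos(pi/99) + 1).
ϑ(G) ≈ 49.48753629.
49 ≤ 99*cos(pi/99)/(cos(pi/99) + 1) ≤ 50: both strict.

99*cos(pi/99)/(cos(pi/99) + 1)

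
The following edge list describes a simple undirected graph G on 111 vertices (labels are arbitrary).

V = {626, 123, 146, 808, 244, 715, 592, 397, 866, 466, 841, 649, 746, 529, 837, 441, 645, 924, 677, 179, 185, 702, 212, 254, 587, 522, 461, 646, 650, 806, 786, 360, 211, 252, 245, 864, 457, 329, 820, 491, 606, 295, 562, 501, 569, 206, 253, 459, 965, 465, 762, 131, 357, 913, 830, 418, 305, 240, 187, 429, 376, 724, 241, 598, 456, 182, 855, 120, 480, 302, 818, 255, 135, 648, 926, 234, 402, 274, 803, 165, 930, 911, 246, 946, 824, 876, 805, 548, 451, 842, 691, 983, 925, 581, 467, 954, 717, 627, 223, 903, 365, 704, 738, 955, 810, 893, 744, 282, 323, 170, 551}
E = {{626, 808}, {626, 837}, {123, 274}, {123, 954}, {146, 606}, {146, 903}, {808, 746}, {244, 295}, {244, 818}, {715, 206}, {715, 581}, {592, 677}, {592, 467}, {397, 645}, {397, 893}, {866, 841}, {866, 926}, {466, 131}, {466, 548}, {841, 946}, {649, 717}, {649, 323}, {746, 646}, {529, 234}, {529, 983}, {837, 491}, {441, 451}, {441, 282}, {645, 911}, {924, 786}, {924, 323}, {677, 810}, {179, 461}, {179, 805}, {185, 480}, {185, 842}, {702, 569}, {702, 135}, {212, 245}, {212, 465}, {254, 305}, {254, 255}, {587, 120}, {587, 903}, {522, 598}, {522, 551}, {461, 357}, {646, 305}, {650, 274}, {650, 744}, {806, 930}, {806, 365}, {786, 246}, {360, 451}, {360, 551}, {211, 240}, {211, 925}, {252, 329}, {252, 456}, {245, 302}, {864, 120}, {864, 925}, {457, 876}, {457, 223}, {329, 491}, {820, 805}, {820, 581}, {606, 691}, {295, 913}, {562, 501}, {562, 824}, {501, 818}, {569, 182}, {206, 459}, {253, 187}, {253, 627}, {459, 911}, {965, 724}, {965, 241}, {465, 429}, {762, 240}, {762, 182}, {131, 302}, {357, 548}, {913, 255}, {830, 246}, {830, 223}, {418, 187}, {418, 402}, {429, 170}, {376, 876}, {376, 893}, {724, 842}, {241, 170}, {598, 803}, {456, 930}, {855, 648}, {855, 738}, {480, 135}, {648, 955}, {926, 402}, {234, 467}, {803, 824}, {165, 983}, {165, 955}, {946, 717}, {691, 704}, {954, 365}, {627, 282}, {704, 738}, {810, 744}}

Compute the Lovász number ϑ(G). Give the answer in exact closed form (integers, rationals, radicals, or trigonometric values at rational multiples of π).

111*cos(pi/111)/(cos(pi/111) + 1)

deg(911) = 2; N(911) = {645, 459}.
deg(592) = 2; N(592) = {677, 467}.
N(598) = {522, 803}, |N(598)| = 2.
Vertex 626 has 2 neighbors: 808, 837.
Regular of degree 2 on 111 vertices: this is C_{111}, the 111-cycle.
spec(A) ≈ [2.0, 1.997, 1.987, 1.971, 1.949, 1.92, 1.886, 1.845, 1.798, 1.746, 1.688, 1.625, 1.556, 1.482, 1.404, 1.321, 1.234, 1.143, 1.049, 0.951, 0.85, 0.746, 0.64, 0.531, 0.421, 0.31, 0.198, 0.085, -0.028, -0.141, -0.254, -0.366, -0.477, -0.586, -0.693, -0.798, -0.9, -1.0, -1.096, -1.189, -1.278, -1.363, -1.444, -1.52, -1.591, -1.657, -1.718, -1.773, -1.822, -1.866, -1.904, -1.935, -1.961, -1.98, -1.993, -1.999] (distinct, 3 d.p.).
With N=111: ϑ(G) = 111·(-(-1)*2*cos(pi/111))/(2−(-2*cos(pi/111))) = 111*cos(pi/111)/(cos(pi/111) + 1).
≈ 55.48888 (to 5 d.p.).
Check 55 ≤ 111*cos(pi/111)/(cos(pi/111) + 1) ≤ 56: both strict.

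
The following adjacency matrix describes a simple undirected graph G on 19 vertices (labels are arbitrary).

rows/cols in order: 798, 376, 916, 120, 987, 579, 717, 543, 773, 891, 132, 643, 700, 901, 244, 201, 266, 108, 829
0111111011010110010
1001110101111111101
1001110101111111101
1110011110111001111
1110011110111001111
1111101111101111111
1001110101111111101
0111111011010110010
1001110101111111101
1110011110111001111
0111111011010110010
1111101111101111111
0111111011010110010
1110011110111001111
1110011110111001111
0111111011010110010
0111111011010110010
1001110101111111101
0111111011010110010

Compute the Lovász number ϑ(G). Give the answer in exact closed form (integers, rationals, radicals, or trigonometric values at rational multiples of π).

N(798) = {376, 916, 120, 987, 579, 717, 773, 891, 643, 901, 244, 108}, |N(798)| = 12.
deg(717) = 14; N(717) = {798, 120, 987, 579, 543, 891, 132, 643, 700, 901, 244, 201, 266, 829}.
N(132) = {376, 916, 120, 987, 579, 717, 773, 891, 643, 901, 244, 108}, |N(132)| = 12.
deg(120) = 14; N(120) = {798, 376, 916, 579, 717, 543, 773, 132, 643, 700, 201, 266, 108, 829}.
Complete multipartite on [7, 5, 5, 2]: sandwich collapses at ϑ=7.
= 7.0000000… (decimal).
Lovász sandwich 7 ≤ 7 ≤ 7: collapsed.

7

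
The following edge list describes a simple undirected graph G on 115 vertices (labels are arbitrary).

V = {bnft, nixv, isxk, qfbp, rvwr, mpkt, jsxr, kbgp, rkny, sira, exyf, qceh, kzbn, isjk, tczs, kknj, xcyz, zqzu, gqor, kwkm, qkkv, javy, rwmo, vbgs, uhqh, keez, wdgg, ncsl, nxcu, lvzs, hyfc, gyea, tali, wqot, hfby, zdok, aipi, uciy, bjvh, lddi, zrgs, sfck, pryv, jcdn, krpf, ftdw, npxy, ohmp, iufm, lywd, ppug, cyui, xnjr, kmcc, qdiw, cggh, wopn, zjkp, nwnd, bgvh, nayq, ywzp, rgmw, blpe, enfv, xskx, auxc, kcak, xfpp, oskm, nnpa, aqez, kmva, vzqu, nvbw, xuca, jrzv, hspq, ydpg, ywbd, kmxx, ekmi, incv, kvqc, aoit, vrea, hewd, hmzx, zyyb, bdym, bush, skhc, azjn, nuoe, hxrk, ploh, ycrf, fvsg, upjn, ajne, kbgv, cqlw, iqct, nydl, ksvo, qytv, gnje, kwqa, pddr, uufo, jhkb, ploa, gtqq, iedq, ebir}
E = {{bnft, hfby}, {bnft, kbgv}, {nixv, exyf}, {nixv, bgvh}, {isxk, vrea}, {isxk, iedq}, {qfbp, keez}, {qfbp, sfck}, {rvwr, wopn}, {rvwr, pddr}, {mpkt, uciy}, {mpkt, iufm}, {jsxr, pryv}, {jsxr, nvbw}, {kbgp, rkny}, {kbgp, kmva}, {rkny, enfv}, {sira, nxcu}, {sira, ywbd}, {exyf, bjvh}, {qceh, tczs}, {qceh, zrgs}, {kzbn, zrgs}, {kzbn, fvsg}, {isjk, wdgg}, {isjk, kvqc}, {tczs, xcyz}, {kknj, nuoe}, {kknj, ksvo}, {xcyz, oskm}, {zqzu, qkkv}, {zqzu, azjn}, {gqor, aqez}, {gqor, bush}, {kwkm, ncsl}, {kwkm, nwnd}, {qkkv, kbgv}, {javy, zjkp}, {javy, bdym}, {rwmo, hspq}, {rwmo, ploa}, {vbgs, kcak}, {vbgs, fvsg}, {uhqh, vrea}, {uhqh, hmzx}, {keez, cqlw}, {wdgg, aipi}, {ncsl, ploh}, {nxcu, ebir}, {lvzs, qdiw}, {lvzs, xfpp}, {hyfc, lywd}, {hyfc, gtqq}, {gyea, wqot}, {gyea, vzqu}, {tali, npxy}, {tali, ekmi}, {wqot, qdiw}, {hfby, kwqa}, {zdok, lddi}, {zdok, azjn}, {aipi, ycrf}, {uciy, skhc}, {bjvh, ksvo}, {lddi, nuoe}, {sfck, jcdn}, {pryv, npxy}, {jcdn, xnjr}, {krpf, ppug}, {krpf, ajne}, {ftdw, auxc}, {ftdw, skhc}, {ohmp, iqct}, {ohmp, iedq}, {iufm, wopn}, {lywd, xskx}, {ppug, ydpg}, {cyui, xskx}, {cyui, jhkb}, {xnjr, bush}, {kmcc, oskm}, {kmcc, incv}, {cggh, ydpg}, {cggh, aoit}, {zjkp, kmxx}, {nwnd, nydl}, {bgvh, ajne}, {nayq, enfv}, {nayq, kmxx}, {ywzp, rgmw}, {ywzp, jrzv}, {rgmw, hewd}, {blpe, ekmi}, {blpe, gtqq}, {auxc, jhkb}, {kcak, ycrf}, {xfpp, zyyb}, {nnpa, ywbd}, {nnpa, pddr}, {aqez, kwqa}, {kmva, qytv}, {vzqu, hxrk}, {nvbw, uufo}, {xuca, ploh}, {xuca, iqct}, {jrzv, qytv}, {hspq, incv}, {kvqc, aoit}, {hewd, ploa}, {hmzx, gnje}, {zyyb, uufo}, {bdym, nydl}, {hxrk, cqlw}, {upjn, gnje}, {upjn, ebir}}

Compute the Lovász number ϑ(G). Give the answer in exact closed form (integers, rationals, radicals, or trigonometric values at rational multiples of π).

115*cos(pi/115)/(cos(pi/115) + 1)

N(ftdw) = {auxc, skhc}, |N(ftdw)| = 2.
Vertex wdgg has 2 neighbors: isjk, aipi.
N(kmcc) = {oskm, incv}, |N(kmcc)| = 2.
N(gqor) = {aqez, bush}, |N(gqor)| = 2.
G on 115 vertices is 2-regular; a single 115-cycle (edge-transitive).
Distinct eigenvalues (to 5 d.p.): [2.0, 1.99702, 1.98807, 1.97319, 1.95243, 1.92583, 1.89349, 1.8555, 1.81197, 1.76304, 1.70884, 1.64954, 1.58532, 1.51637, 1.44289, 1.36511, 1.28325, 1.19756, 1.1083, 1.01573, 0.92013, 0.82178, 0.72098, 0.61803, 0.51324, 0.40691, 0.29937, 0.19094, 0.08193, -0.02732, -0.13648, -0.24524, -0.35327, -0.46025, -0.56585, -0.66976, -0.77167, -0.87128, -0.96829, -1.06241, -1.15336, -1.24087, -1.32467, -1.40452, -1.48018, -1.55142, -1.61803, -1.67982, -1.73659, -1.78817, -1.83442, -1.8752, -1.91038, -1.93985, -1.96354, -1.98137, -1.99329, -1.99925].
−115·(-2*cos(pi/115)) / ((2)−(-2*cos(pi/115))) = 115*cos(pi/115)/(cos(pi/115) + 1) = ϑ(G).
= 57.48927083… (decimal).
α=57, χ(Ḡ)=58; ϑ=115*cos(pi/115)/(cos(pi/115) + 1) lies between (both strict).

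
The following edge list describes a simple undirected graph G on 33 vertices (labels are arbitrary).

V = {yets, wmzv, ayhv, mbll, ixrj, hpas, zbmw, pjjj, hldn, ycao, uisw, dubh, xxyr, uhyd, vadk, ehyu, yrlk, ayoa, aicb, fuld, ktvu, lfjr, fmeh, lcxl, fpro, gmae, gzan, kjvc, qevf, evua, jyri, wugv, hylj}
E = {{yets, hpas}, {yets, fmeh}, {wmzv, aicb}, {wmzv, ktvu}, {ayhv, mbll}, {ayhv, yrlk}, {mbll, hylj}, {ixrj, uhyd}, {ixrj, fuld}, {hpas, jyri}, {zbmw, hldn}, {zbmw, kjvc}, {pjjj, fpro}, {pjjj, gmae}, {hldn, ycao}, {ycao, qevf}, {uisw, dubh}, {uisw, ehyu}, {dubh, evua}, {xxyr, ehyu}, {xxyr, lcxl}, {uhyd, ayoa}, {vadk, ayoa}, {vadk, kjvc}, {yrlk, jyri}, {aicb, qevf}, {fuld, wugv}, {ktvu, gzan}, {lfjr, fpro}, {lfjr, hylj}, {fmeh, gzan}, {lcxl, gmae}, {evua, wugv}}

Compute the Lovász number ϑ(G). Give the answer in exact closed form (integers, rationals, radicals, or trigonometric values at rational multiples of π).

33*cos(pi/33)/(cos(pi/33) + 1)

Vertex ehyu has 2 neighbors: uisw, xxyr.
deg(aicb) = 2; N(aicb) = {wmzv, qevf}.
Vertex ycao has 2 neighbors: hldn, qevf.
N(yets) = {hpas, fmeh}, |N(yets)| = 2.
Every vertex has degree 2 (N=33); the odd cycle C_{33}.
A has 17 distinct eigenvalues ≈ [2.0, 1.9639, 1.8567, 1.6825, 1.4475, 1.1601, 0.8308, 0.4715, 0.0952, -0.2846, -0.6541, -1.0, -1.3097, -1.5721, -1.7777, -1.919, -1.9909].
Lovász (edge-transitive): ϑ = −33·(-2*cos(pi/33))/((2)−(-2*cos(pi/33))) = 33*cos(pi/33)/(cos(pi/33) + 1).
Numerically 16.462558592.
Lovász sandwich 16 ≤ 33*cos(pi/33)/(cos(pi/33) + 1) ≤ 17: both strict.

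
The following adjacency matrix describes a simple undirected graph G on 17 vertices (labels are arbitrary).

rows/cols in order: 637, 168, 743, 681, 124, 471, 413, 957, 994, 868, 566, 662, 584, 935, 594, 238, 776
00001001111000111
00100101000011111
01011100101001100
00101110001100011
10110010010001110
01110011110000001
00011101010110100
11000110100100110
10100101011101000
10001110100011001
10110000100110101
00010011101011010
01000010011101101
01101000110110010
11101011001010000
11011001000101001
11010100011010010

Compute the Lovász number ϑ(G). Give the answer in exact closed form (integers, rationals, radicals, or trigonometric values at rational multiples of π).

N(681) = {743, 124, 471, 413, 566, 662, 238, 776}, |N(681)| = 8.
N(776) = {637, 168, 681, 471, 868, 566, 584, 238}, |N(776)| = 8.
N(566) = {637, 743, 681, 994, 662, 584, 594, 776}, |N(566)| = 8.
deg(637) = 8; N(637) = {124, 957, 994, 868, 566, 594, 238, 776}.
17-vertex 8-regular graph: Paley(17): SR with (k,λ,μ)=(8,3,4).
The 3 distinct eigenvalues: [8.0, 1.561553, -2.561553].
−17·(-sqrt(17)/2 - 1/2) / ((8)−(-sqrt(17)/2 - 1/2)) = sqrt(17) = ϑ(G).
= 4.1231… (decimal).

sqrt(17)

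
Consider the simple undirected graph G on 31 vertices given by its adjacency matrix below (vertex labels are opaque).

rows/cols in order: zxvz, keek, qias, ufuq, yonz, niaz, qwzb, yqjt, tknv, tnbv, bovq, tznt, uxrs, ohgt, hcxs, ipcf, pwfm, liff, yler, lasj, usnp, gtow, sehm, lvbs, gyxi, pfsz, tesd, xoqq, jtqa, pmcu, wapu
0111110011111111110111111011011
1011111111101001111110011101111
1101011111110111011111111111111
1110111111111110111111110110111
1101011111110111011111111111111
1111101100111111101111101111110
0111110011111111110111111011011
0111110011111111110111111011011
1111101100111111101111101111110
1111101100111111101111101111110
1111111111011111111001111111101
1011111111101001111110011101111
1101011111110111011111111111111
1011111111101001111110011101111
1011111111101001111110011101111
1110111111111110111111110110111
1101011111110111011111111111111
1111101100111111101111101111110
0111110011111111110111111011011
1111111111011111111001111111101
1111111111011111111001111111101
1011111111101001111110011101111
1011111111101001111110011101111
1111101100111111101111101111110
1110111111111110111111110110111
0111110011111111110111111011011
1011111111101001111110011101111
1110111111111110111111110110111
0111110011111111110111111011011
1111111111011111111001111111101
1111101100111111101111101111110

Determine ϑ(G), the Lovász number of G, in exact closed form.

7

deg(ohgt) = 24; N(ohgt) = {zxvz, qias, ufuq, yonz, niaz, qwzb, yqjt, tknv, tnbv, bovq, uxrs, ipcf, pwfm, liff, yler, lasj, usnp, lvbs, gyxi, pfsz, xoqq, jtqa, pmcu, wapu}.
Vertex tesd has 24 neighbors: zxvz, qias, ufuq, yonz, niaz, qwzb, yqjt, tknv, tnbv, bovq, uxrs, ipcf, pwfm, liff, yler, lasj, usnp, lvbs, gyxi, pfsz, xoqq, jtqa, pmcu, wapu.
N(tznt) = {zxvz, qias, ufuq, yonz, niaz, qwzb, yqjt, tknv, tnbv, bovq, uxrs, ipcf, pwfm, liff, yler, lasj, usnp, lvbs, gyxi, pfsz, xoqq, jtqa, pmcu, wapu}, |N(tznt)| = 24.
deg(qias) = 27; N(qias) = {zxvz, keek, ufuq, niaz, qwzb, yqjt, tknv, tnbv, bovq, tznt, ohgt, hcxs, ipcf, liff, yler, lasj, usnp, gtow, sehm, lvbs, gyxi, pfsz, tesd, xoqq, jtqa, pmcu, wapu}.
K_{7,6,6,4,4,4} (perfect); ϑ(G) = α(G) = max{7,6,6,4,4,4} = 7.
ϑ(G) ≈ 7.000000000.
Lovász sandwich 7 ≤ 7 ≤ 7: collapsed.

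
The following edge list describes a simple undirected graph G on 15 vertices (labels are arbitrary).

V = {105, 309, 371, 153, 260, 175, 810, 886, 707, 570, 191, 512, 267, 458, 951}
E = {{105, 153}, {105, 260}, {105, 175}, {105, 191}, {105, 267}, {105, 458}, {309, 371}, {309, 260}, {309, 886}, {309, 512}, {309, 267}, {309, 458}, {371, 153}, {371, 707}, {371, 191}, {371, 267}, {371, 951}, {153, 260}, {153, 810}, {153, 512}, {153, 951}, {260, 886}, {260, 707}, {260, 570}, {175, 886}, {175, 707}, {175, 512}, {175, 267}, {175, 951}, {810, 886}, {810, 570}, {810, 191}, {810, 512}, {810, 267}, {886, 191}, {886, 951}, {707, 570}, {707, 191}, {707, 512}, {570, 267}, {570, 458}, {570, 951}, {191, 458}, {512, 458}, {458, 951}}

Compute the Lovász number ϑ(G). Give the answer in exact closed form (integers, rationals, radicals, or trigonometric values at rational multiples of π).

deg(458) = 6; N(458) = {105, 309, 570, 191, 512, 951}.
deg(191) = 6; N(191) = {105, 371, 810, 886, 707, 458}.
deg(886) = 6; N(886) = {309, 260, 175, 810, 191, 951}.
deg(153) = 6; N(153) = {105, 371, 260, 810, 512, 951}.
Regular of degree 6 on 15 vertices: this is K(6,2), the Kneser graph.
Distinct eigenvalues (to 4 d.p.): [6.0, 1.0, -3.0].
λ_max=6, λ_min=-3; ϑ = −15·λ_min/(λ_max−λ_min) = 5.
= 5.0000000… (decimal).

5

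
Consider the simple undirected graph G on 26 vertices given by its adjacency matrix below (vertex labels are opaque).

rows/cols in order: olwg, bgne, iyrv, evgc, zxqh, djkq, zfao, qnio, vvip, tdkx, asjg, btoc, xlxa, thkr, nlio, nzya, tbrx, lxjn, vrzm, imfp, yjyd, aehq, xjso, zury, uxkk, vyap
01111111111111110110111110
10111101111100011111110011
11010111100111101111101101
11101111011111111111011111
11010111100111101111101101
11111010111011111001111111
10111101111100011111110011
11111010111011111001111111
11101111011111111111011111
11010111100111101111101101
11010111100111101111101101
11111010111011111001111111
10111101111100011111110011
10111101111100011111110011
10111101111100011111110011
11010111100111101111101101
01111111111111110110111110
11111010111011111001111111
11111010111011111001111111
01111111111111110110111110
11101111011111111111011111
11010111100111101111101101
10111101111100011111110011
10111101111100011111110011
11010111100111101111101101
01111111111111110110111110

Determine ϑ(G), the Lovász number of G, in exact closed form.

deg(zfao) = 19; N(zfao) = {olwg, iyrv, evgc, zxqh, djkq, qnio, vvip, tdkx, asjg, btoc, nzya, tbrx, lxjn, vrzm, imfp, yjyd, aehq, uxkk, vyap}.
deg(xjso) = 19; N(xjso) = {olwg, iyrv, evgc, zxqh, djkq, qnio, vvip, tdkx, asjg, btoc, nzya, tbrx, lxjn, vrzm, imfp, yjyd, aehq, uxkk, vyap}.
Vertex vvip has 23 neighbors: olwg, bgne, iyrv, zxqh, djkq, zfao, qnio, tdkx, asjg, btoc, xlxa, thkr, nlio, nzya, tbrx, lxjn, vrzm, imfp, aehq, xjso, zury, uxkk, vyap.
N(asjg) = {olwg, bgne, evgc, djkq, zfao, qnio, vvip, btoc, xlxa, thkr, nlio, tbrx, lxjn, vrzm, imfp, yjyd, xjso, zury, vyap}, |N(asjg)| = 19.
G = K_{7,7,5,4,3}: α = 7 = χ(Ḡ), so ϑ = 7.
Numerically 7.000000.
Sandwich: α(G)=7 ≤ ϑ(G)=7 ≤ χ(Ḡ)=7 (collapsed).

7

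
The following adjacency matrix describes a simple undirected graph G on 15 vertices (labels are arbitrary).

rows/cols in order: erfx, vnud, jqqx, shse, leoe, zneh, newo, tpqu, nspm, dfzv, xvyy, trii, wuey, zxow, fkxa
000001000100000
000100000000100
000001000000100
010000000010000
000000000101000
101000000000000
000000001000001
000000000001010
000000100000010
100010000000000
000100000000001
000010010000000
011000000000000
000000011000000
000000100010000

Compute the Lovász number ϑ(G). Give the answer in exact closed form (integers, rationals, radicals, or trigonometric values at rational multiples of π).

N(newo) = {nspm, fkxa}, |N(newo)| = 2.
N(xvyy) = {shse, fkxa}, |N(xvyy)| = 2.
deg(wuey) = 2; N(wuey) = {vnud, jqqx}.
Vertex erfx has 2 neighbors: zneh, dfzv.
G on 15 vertices is 2-regular; a single 15-cycle (edge-transitive).
The 8 distinct eigenvalues: [2.0, 1.827, 1.338, 0.618, -0.209, -1.0, -1.618, -1.956].
With N=15: ϑ(G) = 15·(-(-1)*2*cos(pi/15))/(2−(-2*cos(pi/15))) = 15*cos(pi/15)/(cos(pi/15) + 1).
= 7.4171482… (decimal).
Lovász sandwich 7 ≤ 15*cos(pi/15)/(cos(pi/15) + 1) ≤ 8: both strict.

15*cos(pi/15)/(cos(pi/15) + 1)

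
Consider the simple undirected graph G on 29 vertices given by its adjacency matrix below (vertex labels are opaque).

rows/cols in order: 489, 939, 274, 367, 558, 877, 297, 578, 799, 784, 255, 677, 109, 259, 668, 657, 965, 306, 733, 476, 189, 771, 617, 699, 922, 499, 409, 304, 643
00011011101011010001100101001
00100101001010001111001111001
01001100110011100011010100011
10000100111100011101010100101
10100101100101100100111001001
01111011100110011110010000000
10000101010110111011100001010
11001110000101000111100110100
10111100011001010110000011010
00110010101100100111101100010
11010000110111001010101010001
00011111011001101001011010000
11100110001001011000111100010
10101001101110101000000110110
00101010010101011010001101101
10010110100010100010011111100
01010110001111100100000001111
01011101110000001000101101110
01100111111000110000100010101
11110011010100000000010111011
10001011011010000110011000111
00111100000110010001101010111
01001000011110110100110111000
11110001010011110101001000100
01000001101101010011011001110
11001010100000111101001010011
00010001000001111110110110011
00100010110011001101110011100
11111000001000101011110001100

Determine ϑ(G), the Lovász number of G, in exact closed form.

deg(304) = 14; N(304) = {274, 297, 799, 784, 109, 259, 965, 306, 476, 189, 771, 922, 499, 409}.
deg(306) = 14; N(306) = {939, 367, 558, 877, 578, 799, 784, 965, 189, 617, 699, 499, 409, 304}.
N(784) = {274, 367, 297, 799, 255, 677, 668, 306, 733, 476, 189, 617, 699, 304}, |N(784)| = 14.
N(109) = {489, 939, 274, 877, 297, 255, 259, 657, 965, 189, 771, 617, 699, 304}, |N(109)| = 14.
14-regular, N=29; strongly regular (29,14,6,7).
Distinct eigenvalues (to 3 d.p.): [14.0, 2.193, -3.193].
λ_max=14, λ_min=-sqrt(29)/2 - 1/2; ϑ = −29·λ_min/(λ_max−λ_min) = sqrt(29).
ϑ(G) ≈ 5.3852.

sqrt(29)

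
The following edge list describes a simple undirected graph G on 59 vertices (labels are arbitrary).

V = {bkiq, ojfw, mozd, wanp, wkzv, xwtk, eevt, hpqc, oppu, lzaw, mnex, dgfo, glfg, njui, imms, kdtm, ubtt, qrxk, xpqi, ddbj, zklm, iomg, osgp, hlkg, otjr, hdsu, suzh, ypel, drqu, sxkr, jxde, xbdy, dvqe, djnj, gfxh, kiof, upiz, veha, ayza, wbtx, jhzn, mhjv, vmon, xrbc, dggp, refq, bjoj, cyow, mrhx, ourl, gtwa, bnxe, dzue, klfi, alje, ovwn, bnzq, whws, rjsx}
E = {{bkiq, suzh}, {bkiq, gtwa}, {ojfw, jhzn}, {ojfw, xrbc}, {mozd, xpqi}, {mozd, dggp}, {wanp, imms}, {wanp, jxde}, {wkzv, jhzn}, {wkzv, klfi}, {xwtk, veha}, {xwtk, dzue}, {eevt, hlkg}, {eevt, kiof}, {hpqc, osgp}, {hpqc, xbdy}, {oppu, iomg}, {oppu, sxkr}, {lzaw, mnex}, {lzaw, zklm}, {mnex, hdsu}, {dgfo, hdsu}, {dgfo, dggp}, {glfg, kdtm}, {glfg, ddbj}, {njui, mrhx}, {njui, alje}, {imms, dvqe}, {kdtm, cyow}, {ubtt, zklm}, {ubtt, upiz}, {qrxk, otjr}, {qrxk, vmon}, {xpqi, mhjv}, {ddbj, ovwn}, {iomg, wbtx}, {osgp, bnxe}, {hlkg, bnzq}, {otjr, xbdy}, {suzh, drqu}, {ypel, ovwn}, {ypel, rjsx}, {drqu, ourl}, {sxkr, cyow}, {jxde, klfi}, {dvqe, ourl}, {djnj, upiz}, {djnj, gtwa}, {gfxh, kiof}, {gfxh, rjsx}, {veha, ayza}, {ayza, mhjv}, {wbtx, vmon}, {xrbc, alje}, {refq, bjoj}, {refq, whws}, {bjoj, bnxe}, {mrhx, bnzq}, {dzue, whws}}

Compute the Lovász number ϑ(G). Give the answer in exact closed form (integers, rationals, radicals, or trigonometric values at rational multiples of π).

deg(xpqi) = 2; N(xpqi) = {mozd, mhjv}.
N(otjr) = {qrxk, xbdy}, |N(otjr)| = 2.
Vertex ovwn has 2 neighbors: ddbj, ypel.
Vertex hdsu has 2 neighbors: mnex, dgfo.
deg(v) = 2 for all v (|V|=59); a single 59-cycle (edge-transitive).
A has 30 distinct eigenvalues ≈ [2.0, 1.9887, 1.9548, 1.8988, 1.8213, 1.7231, 1.6054, 1.4695, 1.317, 1.1496, 0.9691, 0.7776, 0.5774, 0.3706, 0.1596, -0.0532, -0.2655, -0.4747, -0.6785, -0.8746, -1.0608, -1.235, -1.3953, -1.5397, -1.6666, -1.7747, -1.8627, -1.9295, -1.9745, -1.9972].
λ_max=2, λ_min=-2*cos(pi/59); ϑ = −59·λ_min/(λ_max−λ_min) = 59*cos(pi/59)/(cos(pi/59) + 1).
= 29.47907994… (decimal).
Lovász sandwich 29 ≤ 59*cos(pi/59)/(cos(pi/59) + 1) ≤ 30: both strict.

59*cos(pi/59)/(cos(pi/59) + 1)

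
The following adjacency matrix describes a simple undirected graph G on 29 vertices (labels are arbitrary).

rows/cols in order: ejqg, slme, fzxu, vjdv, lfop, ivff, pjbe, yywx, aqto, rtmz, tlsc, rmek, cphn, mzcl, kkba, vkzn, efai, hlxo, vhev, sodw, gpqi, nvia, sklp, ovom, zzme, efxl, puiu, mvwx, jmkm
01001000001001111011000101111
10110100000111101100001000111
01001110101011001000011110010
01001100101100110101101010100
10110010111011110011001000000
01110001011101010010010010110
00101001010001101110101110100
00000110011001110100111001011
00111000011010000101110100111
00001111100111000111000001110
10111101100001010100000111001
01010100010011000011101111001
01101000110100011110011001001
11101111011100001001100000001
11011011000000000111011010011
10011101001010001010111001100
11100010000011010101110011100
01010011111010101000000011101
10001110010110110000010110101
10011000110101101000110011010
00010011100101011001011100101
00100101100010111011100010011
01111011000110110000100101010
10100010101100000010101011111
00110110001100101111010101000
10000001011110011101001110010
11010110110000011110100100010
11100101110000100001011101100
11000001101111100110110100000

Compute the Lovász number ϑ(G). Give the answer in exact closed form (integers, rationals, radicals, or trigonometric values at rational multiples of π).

Vertex nvia has 14 neighbors: fzxu, ivff, yywx, aqto, cphn, kkba, vkzn, efai, vhev, sodw, gpqi, zzme, mvwx, jmkm.
deg(jmkm) = 14; N(jmkm) = {ejqg, slme, yywx, aqto, tlsc, rmek, cphn, mzcl, kkba, hlxo, vhev, gpqi, nvia, ovom}.
Vertex cphn has 14 neighbors: slme, fzxu, lfop, aqto, rtmz, rmek, vkzn, efai, hlxo, vhev, nvia, sklp, efxl, jmkm.
deg(hlxo) = 14; N(hlxo) = {slme, vjdv, pjbe, yywx, aqto, rtmz, tlsc, cphn, kkba, efai, zzme, efxl, puiu, jmkm}.
Every vertex has degree 14 (N=29); Paley(29): SR with (k,λ,μ)=(14,6,7).
A has 3 distinct eigenvalues ≈ [14.0, 2.193, -3.193].
Lovász (edge-transitive): ϑ = −29·(-sqrt(29)/2 - 1/2)/((14)−(-sqrt(29)/2 - 1/2)) = sqrt(29).
≈ 5.3851648 (to 7 d.p.).

sqrt(29)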